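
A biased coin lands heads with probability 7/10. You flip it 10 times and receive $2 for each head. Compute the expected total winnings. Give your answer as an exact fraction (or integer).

$14

E[#heads] = 10·7/10 = 7 (linearity over flips).
E[winnings] = 2·7 = 14.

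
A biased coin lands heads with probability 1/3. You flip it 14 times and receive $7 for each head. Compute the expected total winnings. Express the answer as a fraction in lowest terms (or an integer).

E[#heads] = 14·1/3 = 14/3 (linearity over flips).
E[winnings] = 7·14/3 = 98/3.

98/3 dollars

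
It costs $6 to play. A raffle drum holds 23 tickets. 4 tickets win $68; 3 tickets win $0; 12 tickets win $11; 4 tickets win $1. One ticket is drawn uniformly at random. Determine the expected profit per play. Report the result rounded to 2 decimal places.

E[payout] = (4/23)·68 + (3/23)·0 + (12/23)·11 + (4/23)·1 = 408/23
Expected profit = 408/23 − 6 = 270/23 ≈ $11.74

$11.74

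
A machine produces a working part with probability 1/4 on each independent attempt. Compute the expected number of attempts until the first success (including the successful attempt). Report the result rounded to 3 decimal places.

4.000

For a geometric distribution, E[trials] = 1/p = 1/(1/4) = 4.
≈ 4.000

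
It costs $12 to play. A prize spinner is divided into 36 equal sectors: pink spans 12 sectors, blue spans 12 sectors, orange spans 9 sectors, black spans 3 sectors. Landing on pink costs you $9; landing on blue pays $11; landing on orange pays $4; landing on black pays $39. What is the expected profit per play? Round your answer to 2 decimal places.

E[payout] = (12/36)·(-9) + (12/36)·11 + (9/36)·4 + (3/36)·39 = 59/12
Expected profit = 59/12 − 12 = -85/12 ≈ -$7.08

-$7.08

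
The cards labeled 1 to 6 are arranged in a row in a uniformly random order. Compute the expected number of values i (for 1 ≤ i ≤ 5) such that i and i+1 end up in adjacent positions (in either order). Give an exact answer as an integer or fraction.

5/3

For each i ∈ {1,…,5}, let Xᵢ = 1 if i and i+1 are adjacent. P(Xᵢ=1) = 2·(6−1)!/6! = 2/6.
By linearity, E[ΣXᵢ] = (5)·(2/6) = 5/3.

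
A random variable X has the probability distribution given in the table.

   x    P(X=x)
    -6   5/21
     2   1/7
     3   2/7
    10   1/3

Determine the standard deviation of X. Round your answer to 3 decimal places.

5.980

E[X] = 64/21, E[X²] = 946/21
Var(X) = E[X²] − (E[X])² = 946/21 − 4096/441 = 15770/441
SD(X) = √(15770/441) ≈ 5.980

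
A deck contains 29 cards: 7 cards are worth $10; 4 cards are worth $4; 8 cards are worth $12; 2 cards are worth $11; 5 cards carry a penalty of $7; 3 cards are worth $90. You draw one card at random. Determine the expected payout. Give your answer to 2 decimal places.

E[payout] = (7/29)·10 + (4/29)·4 + (8/29)·12 + (2/29)·11 + (5/29)·(-7) + (3/29)·90 = 439/29
≈ $15.14

$15.14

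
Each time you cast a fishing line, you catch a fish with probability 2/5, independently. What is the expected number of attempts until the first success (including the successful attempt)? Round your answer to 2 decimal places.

2.50

For a geometric distribution, E[trials] = 1/p = 1/(2/5) = 5/2.
≈ 2.50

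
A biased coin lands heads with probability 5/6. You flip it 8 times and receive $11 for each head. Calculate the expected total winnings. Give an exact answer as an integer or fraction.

220/3 dollars

E[#heads] = 8·5/6 = 20/3 (linearity over flips).
E[winnings] = 11·20/3 = 220/3.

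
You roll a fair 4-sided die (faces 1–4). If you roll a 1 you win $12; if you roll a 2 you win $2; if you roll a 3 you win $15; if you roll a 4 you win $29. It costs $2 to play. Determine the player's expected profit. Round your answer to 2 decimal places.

E[payout] = (1/4)·2 + (1/4)·12 + (1/4)·15 + (1/4)·29 = 29/2
Expected profit = 29/2 − 2 = 25/2 ≈ $12.50

$12.50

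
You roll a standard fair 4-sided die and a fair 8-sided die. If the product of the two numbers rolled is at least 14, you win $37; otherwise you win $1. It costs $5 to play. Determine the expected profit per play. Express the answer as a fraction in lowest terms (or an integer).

E[payout] = (21/32)·1 + (11/32)·37 = 107/8
Expected profit = 107/8 − 5 = 67/8

67/8 dollars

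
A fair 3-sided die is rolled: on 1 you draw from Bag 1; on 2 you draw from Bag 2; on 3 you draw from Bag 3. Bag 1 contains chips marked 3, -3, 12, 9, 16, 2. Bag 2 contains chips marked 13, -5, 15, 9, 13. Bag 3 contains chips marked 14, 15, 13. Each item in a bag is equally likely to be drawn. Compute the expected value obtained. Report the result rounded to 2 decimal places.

9.83

E[X | Bag 1] = (3 − 3 + 12 + 9 + 16 + 2)/6 = 13/2
E[X | Bag 2] = (13 − 5 + 15 + 9 + 13)/5 = 9
E[X | Bag 3] = (14 + 15 + 13)/3 = 14
E[X] = (1/3)·13/2 + (1/3)·9 + (1/3)·14 = 59/6 ≈ 9.83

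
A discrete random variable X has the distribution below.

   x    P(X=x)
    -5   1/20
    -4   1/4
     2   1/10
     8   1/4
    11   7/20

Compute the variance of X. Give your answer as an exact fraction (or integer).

E[X] = (1/20)·(-5) + (1/4)·(-4) + (1/10)·2 + (1/4)·8 + (7/20)·11 = 24/5
E[X²] = (1/20)·25 + (1/4)·16 + (1/10)·4 + (1/4)·64 + (7/20)·121 = 64
Var(X) = 64 − (24/5)² = 1024/25

1024/25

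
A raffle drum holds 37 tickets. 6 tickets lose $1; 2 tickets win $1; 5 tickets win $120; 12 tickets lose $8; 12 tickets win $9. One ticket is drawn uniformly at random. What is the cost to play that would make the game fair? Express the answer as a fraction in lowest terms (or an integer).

E[payout] = (6/37)·(-1) + (2/37)·1 + (5/37)·120 + (12/37)·(-8) + (12/37)·9 = 608/37
Fair fee = E[payout] = 608/37

608/37 dollars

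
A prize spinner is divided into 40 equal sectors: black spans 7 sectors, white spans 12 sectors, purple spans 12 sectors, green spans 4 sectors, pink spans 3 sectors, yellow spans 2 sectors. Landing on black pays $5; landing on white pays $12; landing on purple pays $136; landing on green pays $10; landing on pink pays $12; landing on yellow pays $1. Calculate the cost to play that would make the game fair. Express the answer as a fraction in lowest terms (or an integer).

E[payout] = (7/40)·5 + (12/40)·12 + (12/40)·136 + (4/40)·10 + (3/40)·12 + (2/40)·1 = 1889/40
Fair fee = E[payout] = 1889/40

1889/40 dollars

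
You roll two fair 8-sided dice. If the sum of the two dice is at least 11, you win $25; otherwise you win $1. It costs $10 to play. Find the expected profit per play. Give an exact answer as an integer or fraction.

E[payout] = (43/64)·1 + (21/64)·25 = 71/8
Expected profit = 71/8 − 10 = -9/8

-9/8 dollars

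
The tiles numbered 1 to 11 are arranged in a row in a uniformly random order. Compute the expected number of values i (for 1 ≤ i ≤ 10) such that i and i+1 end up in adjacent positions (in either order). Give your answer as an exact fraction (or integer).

For each i ∈ {1,…,10}, let Xᵢ = 1 if i and i+1 are adjacent. P(Xᵢ=1) = 2·(11−1)!/11! = 2/11.
By linearity, E[ΣXᵢ] = (10)·(2/11) = 20/11.

20/11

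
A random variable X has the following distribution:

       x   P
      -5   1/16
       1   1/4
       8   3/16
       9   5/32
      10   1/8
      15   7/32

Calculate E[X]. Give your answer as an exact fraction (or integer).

E[X] = (1/16)·(-5) + (1/4)·1 + (3/16)·8 + (5/32)·9 + (1/8)·10 + (7/32)·15
     = 59/8

59/8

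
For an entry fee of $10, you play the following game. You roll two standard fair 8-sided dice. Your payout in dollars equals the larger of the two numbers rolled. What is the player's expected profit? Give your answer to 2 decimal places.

-$4.19

Distribution of the larger of the two numbers rolled: 1 w.p. 1/64, 2 w.p. 3/64, 3 w.p. 5/64, 4 w.p. 7/64, 5 w.p. 9/64, 6 w.p. 11/64, …
E[payout] = (1/64)·1 + (3/64)·2 + (5/64)·3 + (7/64)·4 + (9/64)·5 + (11/64)·6 + (13/64)·7 + (15/64)·8 = 93/16
Expected profit = 93/16 − 10 = -67/16 ≈ -$4.19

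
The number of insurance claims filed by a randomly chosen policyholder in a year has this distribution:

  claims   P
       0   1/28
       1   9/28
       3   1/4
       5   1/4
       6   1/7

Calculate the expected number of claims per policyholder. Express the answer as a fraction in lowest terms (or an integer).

E[X] = (1/28)·0 + (9/28)·1 + (1/4)·3 + (1/4)·5 + (1/7)·6
     = 89/28

89/28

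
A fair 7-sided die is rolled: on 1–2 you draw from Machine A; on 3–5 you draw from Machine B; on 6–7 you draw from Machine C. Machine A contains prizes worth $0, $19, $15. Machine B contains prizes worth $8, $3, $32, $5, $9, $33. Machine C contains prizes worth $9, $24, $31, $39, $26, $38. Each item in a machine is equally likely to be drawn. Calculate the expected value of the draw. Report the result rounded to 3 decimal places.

$17.619

E[X | Machine A] = (0 + 19 + 15)/3 = 34/3
E[X | Machine B] = (8 + 3 + 32 + 5 + 9 + 33)/6 = 15
E[X | Machine C] = (9 + 24 + 31 + 39 + 26 + 38)/6 = 167/6
E[X] = (2/7)·34/3 + (3/7)·15 + (2/7)·167/6 = 370/21 ≈ 17.619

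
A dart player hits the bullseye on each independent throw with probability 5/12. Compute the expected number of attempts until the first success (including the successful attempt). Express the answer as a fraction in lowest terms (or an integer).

12/5

For a geometric distribution, E[trials] = 1/p = 1/(5/12) = 12/5.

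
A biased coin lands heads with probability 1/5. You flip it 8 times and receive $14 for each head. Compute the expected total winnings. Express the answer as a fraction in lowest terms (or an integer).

112/5 dollars

E[#heads] = 8·1/5 = 8/5 (linearity over flips).
E[winnings] = 14·8/5 = 112/5.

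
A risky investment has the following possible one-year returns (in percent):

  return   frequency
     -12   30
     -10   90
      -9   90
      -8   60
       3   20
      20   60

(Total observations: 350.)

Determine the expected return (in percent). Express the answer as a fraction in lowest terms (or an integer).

-129/35

Total = 350, so P(return=-12) = 30/350, etc.
E[X] = (3/35)·(-12) + (9/35)·(-10) + (9/35)·(-9) + (6/35)·(-8) + (2/35)·3 + (6/35)·20
     = -129/35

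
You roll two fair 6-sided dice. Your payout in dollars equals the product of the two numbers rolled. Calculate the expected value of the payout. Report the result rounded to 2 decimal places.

$12.25

Distribution of the product of the two numbers rolled: 1 w.p. 1/36, 2 w.p. 1/18, 3 w.p. 1/18, 4 w.p. 1/12, 5 w.p. 1/18, 6 w.p. 1/9, …
E[payout] = (1/36)·1 + (1/18)·2 + (1/18)·3 + (1/12)·4 + (1/18)·5 + (1/9)·6 + (1/18)·8 + (1/36)·9 + (1/18)·10 + (1/9)·12 + (1/18)·15 + (1/36)·16 + (1/18)·18 + (1/18)·20 + (1/18)·24 + (1/36)·25 + (1/18)·30 + (1/36)·36 = 49/4
≈ $12.25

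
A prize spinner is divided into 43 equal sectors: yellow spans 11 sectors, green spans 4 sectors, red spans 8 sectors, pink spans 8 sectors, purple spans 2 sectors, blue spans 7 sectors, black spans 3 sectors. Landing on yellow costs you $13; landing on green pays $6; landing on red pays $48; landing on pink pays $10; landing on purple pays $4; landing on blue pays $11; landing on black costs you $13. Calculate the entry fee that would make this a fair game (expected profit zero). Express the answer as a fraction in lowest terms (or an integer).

391/43 dollars

E[payout] = (11/43)·(-13) + (4/43)·6 + (8/43)·48 + (8/43)·10 + (2/43)·4 + (7/43)·11 + (3/43)·(-13) = 391/43
Fair fee = E[payout] = 391/43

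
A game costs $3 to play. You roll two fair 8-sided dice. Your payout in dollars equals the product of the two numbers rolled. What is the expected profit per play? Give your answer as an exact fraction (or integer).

69/4 dollars

Distribution of the product of the two numbers rolled: 1 w.p. 1/64, 2 w.p. 1/32, 3 w.p. 1/32, 4 w.p. 3/64, 5 w.p. 1/32, 6 w.p. 1/16, …
E[payout] = (1/64)·1 + (1/32)·2 + (1/32)·3 + (3/64)·4 + (1/32)·5 + (1/16)·6 + (1/32)·7 + (1/16)·8 + (1/64)·9 + (1/32)·10 + (1/16)·12 + (1/32)·14 + (1/32)·15 + (3/64)·16 + (1/32)·18 + (1/32)·20 + (1/32)·21 + (1/16)·24 + (1/64)·25 + (1/32)·28 + (1/32)·30 + (1/32)·32 + (1/32)·35 + (1/64)·36 + (1/32)·40 + (1/32)·42 + (1/32)·48 + (1/64)·49 + (1/32)·56 + (1/64)·64 = 81/4
Expected profit = 81/4 − 3 = 69/4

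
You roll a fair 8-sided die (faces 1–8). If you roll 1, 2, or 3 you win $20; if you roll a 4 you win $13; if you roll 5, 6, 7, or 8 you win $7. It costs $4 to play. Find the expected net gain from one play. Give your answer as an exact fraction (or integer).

E[payout] = (1/2)·7 + (1/8)·13 + (3/8)·20 = 101/8
Expected profit = 101/8 − 4 = 69/8

69/8 dollars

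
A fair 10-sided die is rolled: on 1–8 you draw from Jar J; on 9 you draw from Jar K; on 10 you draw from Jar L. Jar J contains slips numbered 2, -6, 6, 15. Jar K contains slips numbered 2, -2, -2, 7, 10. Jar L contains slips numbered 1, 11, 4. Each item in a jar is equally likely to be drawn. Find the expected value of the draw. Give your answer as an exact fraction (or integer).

E[X | Jar J] = (2 − 6 + 6 + 15)/4 = 17/4
E[X | Jar K] = (2 − 2 − 2 + 7 + 10)/5 = 3
E[X | Jar L] = (1 + 11 + 4)/3 = 16/3
E[X] = (4/5)·17/4 + (1/10)·3 + (1/10)·16/3 = 127/30

127/30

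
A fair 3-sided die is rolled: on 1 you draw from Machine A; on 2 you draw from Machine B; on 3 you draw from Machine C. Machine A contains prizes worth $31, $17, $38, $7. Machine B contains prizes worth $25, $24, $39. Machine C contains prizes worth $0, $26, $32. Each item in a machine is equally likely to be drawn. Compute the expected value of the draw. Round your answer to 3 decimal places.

E[X | Machine A] = (31 + 17 + 38 + 7)/4 = 93/4
E[X | Machine B] = (25 + 24 + 39)/3 = 88/3
E[X | Machine C] = (0 + 26 + 32)/3 = 58/3
E[X] = (1/3)·93/4 + (1/3)·88/3 + (1/3)·58/3 = 863/36 ≈ 23.972

$23.972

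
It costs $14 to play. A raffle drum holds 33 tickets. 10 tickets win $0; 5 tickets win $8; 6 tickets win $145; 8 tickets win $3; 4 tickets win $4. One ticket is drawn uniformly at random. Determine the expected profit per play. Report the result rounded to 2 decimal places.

E[payout] = (10/33)·0 + (5/33)·8 + (6/33)·145 + (8/33)·3 + (4/33)·4 = 950/33
Expected profit = 950/33 − 14 = 488/33 ≈ $14.79

$14.79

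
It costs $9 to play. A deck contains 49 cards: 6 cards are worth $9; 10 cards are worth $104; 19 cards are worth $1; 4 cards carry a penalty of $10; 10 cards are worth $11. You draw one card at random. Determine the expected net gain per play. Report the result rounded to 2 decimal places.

E[payout] = (6/49)·9 + (10/49)·104 + (19/49)·1 + (4/49)·(-10) + (10/49)·11 = 169/7
Expected profit = 169/7 − 9 = 106/7 ≈ $15.14

$15.14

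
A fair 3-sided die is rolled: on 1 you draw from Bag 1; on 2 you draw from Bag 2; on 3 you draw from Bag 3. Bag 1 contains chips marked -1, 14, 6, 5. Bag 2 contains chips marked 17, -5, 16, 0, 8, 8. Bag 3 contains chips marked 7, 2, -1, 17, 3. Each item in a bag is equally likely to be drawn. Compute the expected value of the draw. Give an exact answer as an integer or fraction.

E[X | Bag 1] = (-1 + 14 + 6 + 5)/4 = 6
E[X | Bag 2] = (17 − 5 + 16 + 0 + 8 + 8)/6 = 22/3
E[X | Bag 3] = (7 + 2 − 1 + 17 + 3)/5 = 28/5
E[X] = (1/3)·6 + (1/3)·22/3 + (1/3)·28/5 = 284/45

284/45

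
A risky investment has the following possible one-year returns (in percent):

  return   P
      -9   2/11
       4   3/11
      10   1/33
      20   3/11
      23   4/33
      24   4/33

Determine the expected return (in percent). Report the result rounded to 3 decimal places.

10.909

E[X] = (2/11)·(-9) + (3/11)·4 + (1/33)·10 + (3/11)·20 + (4/33)·23 + (4/33)·24
     = 120/11 ≈ 10.909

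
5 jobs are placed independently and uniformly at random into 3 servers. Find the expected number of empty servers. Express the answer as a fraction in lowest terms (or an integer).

32/81

Let Xⱼ=1 if server j is empty. P(Xⱼ=1) = ((3-1)/3)^5 = 32/243.
By linearity, E[#empty] = 3·32/243 = 32/81.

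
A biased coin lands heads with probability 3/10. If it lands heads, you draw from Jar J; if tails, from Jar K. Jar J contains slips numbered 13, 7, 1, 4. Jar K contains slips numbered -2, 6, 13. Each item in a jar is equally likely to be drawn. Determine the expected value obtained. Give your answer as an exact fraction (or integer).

701/120

E[X | Jar J] = (13 + 7 + 1 + 4)/4 = 25/4
E[X | Jar K] = (-2 + 6 + 13)/3 = 17/3
E[X] = (3/10)·25/4 + (7/10)·17/3 = 701/120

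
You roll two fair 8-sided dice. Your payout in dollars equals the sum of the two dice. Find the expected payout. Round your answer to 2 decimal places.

$9.00

Distribution of the sum of the two dice: 2 w.p. 1/64, 3 w.p. 1/32, 4 w.p. 3/64, 5 w.p. 1/16, 6 w.p. 5/64, 7 w.p. 3/32, …
E[payout] = (1/64)·2 + (1/32)·3 + (3/64)·4 + (1/16)·5 + (5/64)·6 + (3/32)·7 + (7/64)·8 + (1/8)·9 + (7/64)·10 + (3/32)·11 + (5/64)·12 + (1/16)·13 + (3/64)·14 + (1/32)·15 + (1/64)·16 = 9
≈ $9.00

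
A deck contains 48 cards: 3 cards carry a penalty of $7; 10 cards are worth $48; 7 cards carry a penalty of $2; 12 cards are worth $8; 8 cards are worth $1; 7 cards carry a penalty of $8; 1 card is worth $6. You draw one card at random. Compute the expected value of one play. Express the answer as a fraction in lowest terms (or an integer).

E[payout] = (3/48)·(-7) + (10/48)·48 + (7/48)·(-2) + (12/48)·8 + (8/48)·1 + (7/48)·(-8) + (1/48)·6 = 499/48

499/48 dollars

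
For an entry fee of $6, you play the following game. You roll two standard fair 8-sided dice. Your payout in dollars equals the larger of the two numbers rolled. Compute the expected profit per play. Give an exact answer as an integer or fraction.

Distribution of the larger of the two numbers rolled: 1 w.p. 1/64, 2 w.p. 3/64, 3 w.p. 5/64, 4 w.p. 7/64, 5 w.p. 9/64, 6 w.p. 11/64, …
E[payout] = (1/64)·1 + (3/64)·2 + (5/64)·3 + (7/64)·4 + (9/64)·5 + (11/64)·6 + (13/64)·7 + (15/64)·8 = 93/16
Expected profit = 93/16 − 6 = -3/16

-3/16 dollars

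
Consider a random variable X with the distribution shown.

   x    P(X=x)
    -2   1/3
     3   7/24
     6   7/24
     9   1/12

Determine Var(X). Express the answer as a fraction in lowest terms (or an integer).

E[X] = (1/3)·(-2) + (7/24)·3 + (7/24)·6 + (1/12)·9 = 65/24
E[X²] = (1/3)·4 + (7/24)·9 + (7/24)·36 + (1/12)·81 = 509/24
Var(X) = 509/24 − (65/24)² = 7991/576

7991/576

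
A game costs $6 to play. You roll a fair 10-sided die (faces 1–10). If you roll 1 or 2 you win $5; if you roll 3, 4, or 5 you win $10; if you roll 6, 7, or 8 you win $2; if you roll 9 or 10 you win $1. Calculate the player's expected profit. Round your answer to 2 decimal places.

E[payout] = (1/5)·1 + (3/10)·2 + (1/5)·5 + (3/10)·10 = 24/5
Expected profit = 24/5 − 6 = -6/5 ≈ -$1.20

-$1.20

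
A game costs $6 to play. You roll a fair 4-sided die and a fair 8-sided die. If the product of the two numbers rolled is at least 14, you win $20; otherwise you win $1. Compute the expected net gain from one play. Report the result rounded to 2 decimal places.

E[payout] = (21/32)·1 + (11/32)·20 = 241/32
Expected profit = 241/32 − 6 = 49/32 ≈ $1.53

$1.53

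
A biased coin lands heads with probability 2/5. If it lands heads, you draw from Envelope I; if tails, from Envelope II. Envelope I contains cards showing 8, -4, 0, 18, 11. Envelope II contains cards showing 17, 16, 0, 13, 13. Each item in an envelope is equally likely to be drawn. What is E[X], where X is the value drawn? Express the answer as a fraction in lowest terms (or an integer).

E[X | Envelope I] = (8 − 4 + 0 + 18 + 11)/5 = 33/5
E[X | Envelope II] = (17 + 16 + 0 + 13 + 13)/5 = 59/5
E[X] = (2/5)·33/5 + (3/5)·59/5 = 243/25

243/25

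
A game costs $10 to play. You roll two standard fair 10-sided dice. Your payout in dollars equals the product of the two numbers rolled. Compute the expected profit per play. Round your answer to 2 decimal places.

$20.25

Distribution of the product of the two numbers rolled: 1 w.p. 1/100, 2 w.p. 1/50, 3 w.p. 1/50, 4 w.p. 3/100, 5 w.p. 1/50, 6 w.p. 1/25, …
E[payout] = (1/100)·1 + (1/50)·2 + (1/50)·3 + (3/100)·4 + (1/50)·5 + (1/25)·6 + (1/50)·7 + (1/25)·8 + (3/100)·9 + (1/25)·10 + (1/25)·12 + (1/50)·14 + (1/50)·15 + (3/100)·16 + (1/25)·18 + (1/25)·20 + (1/50)·21 + (1/25)·24 + (1/100)·25 + (1/50)·27 + (1/50)·28 + (1/25)·30 + (1/50)·32 + (1/50)·35 + (3/100)·36 + (1/25)·40 + (1/50)·42 + (1/50)·45 + (1/50)·48 + (1/100)·49 + (1/50)·50 + (1/50)·54 + (1/50)·56 + (1/50)·60 + (1/50)·63 + (1/100)·64 + (1/50)·70 + (1/50)·72 + (1/50)·80 + (1/100)·81 + (1/50)·90 + (1/100)·100 = 121/4
Expected profit = 121/4 − 10 = 81/4 ≈ $20.25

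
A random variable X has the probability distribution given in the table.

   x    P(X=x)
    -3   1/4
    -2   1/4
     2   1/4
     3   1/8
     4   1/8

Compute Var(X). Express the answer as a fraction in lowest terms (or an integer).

E[X] = (1/4)·(-3) + (1/4)·(-2) + (1/4)·2 + (1/8)·3 + (1/8)·4 = 1/8
E[X²] = (1/4)·9 + (1/4)·4 + (1/4)·4 + (1/8)·9 + (1/8)·16 = 59/8
Var(X) = 59/8 − (1/8)² = 471/64

471/64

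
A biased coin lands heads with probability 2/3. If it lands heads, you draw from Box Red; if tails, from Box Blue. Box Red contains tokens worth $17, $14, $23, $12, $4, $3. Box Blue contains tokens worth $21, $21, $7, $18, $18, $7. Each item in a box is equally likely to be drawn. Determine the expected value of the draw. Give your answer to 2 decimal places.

$13.22

E[X | Box Red] = (17 + 14 + 23 + 12 + 4 + 3)/6 = 73/6
E[X | Box Blue] = (21 + 21 + 7 + 18 + 18 + 7)/6 = 46/3
E[X] = (2/3)·73/6 + (1/3)·46/3 = 119/9 ≈ 13.22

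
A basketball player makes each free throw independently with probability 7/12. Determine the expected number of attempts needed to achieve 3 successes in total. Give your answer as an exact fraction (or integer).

36/7

By linearity (sum of 3 independent geometric waits), E[trials] = 3/p = 3/(7/12) = 36/7.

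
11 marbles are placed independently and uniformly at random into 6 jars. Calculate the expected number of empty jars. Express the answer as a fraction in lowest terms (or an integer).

48828125/60466176

Let Xⱼ=1 if jar j is empty. P(Xⱼ=1) = ((6-1)/6)^11 = 48828125/362797056.
By linearity, E[#empty] = 6·48828125/362797056 = 48828125/60466176.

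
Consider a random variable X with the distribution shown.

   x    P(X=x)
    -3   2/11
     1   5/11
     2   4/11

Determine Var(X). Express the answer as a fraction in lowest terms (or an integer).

380/121

E[X] = (2/11)·(-3) + (5/11)·1 + (4/11)·2 = 7/11
E[X²] = (2/11)·9 + (5/11)·1 + (4/11)·4 = 39/11
Var(X) = 39/11 − (7/11)² = 380/121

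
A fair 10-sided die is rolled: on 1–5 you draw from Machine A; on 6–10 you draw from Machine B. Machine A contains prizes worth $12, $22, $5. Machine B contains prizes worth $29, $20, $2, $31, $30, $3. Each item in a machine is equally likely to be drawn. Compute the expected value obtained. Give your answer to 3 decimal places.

E[X | Machine A] = (12 + 22 + 5)/3 = 13
E[X | Machine B] = (29 + 20 + 2 + 31 + 30 + 3)/6 = 115/6
E[X] = (1/2)·13 + (1/2)·115/6 = 193/12 ≈ 16.083

$16.083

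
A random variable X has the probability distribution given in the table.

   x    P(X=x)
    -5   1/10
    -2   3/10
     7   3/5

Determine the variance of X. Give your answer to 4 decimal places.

E[X] = (1/10)·(-5) + (3/10)·(-2) + (3/5)·7 = 31/10
E[X²] = (1/10)·25 + (3/10)·4 + (3/5)·49 = 331/10
Var(X) = 331/10 − (31/10)² = 2349/100 ≈ 23.4900

23.4900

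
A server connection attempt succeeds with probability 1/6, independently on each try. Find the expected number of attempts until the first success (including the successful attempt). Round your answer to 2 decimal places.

For a geometric distribution, E[trials] = 1/p = 1/(1/6) = 6.
≈ 6.00

6.00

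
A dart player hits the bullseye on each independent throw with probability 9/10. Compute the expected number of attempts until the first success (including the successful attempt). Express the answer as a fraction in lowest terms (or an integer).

10/9

For a geometric distribution, E[trials] = 1/p = 1/(9/10) = 10/9.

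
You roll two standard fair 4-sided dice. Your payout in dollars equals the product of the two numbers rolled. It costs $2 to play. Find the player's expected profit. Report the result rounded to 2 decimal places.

Distribution of the product of the two numbers rolled: 1 w.p. 1/16, 2 w.p. 1/8, 3 w.p. 1/8, 4 w.p. 3/16, 6 w.p. 1/8, 8 w.p. 1/8, …
E[payout] = (1/16)·1 + (1/8)·2 + (1/8)·3 + (3/16)·4 + (1/8)·6 + (1/8)·8 + (1/16)·9 + (1/8)·12 + (1/16)·16 = 25/4
Expected profit = 25/4 − 2 = 17/4 ≈ $4.25

$4.25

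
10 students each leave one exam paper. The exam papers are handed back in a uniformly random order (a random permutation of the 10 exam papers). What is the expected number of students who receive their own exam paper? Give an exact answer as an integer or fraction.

Let Xᵢ = 1 if person i gets their own exam paper. For each i, P(Xᵢ=1) = 1/10.
By linearity of expectation, E[X₁+…+X_10] = 10·(1/10) = 1.

1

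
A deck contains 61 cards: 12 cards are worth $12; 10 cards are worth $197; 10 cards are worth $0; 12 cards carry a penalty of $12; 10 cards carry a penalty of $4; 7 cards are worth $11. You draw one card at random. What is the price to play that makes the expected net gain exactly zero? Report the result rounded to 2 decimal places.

$32.90

E[payout] = (12/61)·12 + (10/61)·197 + (10/61)·0 + (12/61)·(-12) + (10/61)·(-4) + (7/61)·11 = 2007/61
Fair fee = E[payout] = 2007/61 ≈ $32.90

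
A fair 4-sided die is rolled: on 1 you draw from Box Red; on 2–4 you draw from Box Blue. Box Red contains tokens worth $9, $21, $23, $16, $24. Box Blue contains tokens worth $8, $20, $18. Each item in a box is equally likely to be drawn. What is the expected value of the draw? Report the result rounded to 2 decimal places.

$16.15

E[X | Box Red] = (9 + 21 + 23 + 16 + 24)/5 = 93/5
E[X | Box Blue] = (8 + 20 + 18)/3 = 46/3
E[X] = (1/4)·93/5 + (3/4)·46/3 = 323/20 ≈ 16.15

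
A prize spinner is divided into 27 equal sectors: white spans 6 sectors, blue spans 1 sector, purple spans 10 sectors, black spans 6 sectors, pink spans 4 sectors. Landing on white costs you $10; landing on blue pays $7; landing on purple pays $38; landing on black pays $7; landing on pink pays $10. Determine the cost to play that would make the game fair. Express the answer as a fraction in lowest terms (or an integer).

E[payout] = (6/27)·(-10) + (1/27)·7 + (10/27)·38 + (6/27)·7 + (4/27)·10 = 409/27
Fair fee = E[payout] = 409/27

409/27 dollars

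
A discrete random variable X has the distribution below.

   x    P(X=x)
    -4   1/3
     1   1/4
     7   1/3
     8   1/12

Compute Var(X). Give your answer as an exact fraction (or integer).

3395/144

E[X] = (1/3)·(-4) + (1/4)·1 + (1/3)·7 + (1/12)·8 = 23/12
E[X²] = (1/3)·16 + (1/4)·1 + (1/3)·49 + (1/12)·64 = 109/4
Var(X) = 109/4 − (23/12)² = 3395/144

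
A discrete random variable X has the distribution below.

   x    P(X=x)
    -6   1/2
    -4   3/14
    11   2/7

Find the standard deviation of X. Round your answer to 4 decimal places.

7.4491

E[X] = -5/7, E[X²] = 56
Var(X) = E[X²] − (E[X])² = 56 − 25/49 = 2719/49
SD(X) = √(2719/49) ≈ 7.4491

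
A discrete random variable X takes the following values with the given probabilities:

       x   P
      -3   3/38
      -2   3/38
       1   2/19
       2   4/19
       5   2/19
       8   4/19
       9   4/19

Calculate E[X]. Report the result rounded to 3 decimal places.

4.237

E[X] = (3/38)·(-3) + (3/38)·(-2) + (2/19)·1 + (4/19)·2 + (2/19)·5 + (4/19)·8 + (4/19)·9
     = 161/38 ≈ 4.237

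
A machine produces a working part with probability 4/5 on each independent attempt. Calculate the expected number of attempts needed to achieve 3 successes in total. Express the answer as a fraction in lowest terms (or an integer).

By linearity (sum of 3 independent geometric waits), E[trials] = 3/p = 3/(4/5) = 15/4.

15/4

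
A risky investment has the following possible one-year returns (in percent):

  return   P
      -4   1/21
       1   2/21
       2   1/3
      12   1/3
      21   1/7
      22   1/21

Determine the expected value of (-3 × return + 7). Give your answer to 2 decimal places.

-18.86

E[-3x+7] = (1/21)·19 + (2/21)·4 + (1/3)·1 + (1/3)·(-29) + (1/7)·(-56) + (1/21)·(-59)
     = -132/7 ≈ -18.86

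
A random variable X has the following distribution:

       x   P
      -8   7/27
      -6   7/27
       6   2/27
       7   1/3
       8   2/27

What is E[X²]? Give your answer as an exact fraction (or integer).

E[X²] = (7/27)·64 + (7/27)·36 + (2/27)·36 + (1/3)·49 + (2/27)·64
     = 149/3

149/3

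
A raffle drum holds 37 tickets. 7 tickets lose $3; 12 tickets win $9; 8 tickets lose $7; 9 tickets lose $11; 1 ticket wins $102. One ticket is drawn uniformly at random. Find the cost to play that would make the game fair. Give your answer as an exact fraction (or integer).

E[payout] = (7/37)·(-3) + (12/37)·9 + (8/37)·(-7) + (9/37)·(-11) + (1/37)·102 = 34/37
Fair fee = E[payout] = 34/37

34/37 dollars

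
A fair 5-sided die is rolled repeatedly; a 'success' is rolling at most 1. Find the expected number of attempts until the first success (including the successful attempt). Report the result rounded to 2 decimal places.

5.00

For a geometric distribution, E[trials] = 1/p = 1/(1/5) = 5.
≈ 5.00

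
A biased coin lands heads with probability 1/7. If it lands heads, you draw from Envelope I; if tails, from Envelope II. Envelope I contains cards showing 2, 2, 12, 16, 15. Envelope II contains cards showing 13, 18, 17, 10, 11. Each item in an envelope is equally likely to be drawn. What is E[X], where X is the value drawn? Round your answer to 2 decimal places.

13.17

E[X | Envelope I] = (2 + 2 + 12 + 16 + 15)/5 = 47/5
E[X | Envelope II] = (13 + 18 + 17 + 10 + 11)/5 = 69/5
E[X] = (1/7)·47/5 + (6/7)·69/5 = 461/35 ≈ 13.17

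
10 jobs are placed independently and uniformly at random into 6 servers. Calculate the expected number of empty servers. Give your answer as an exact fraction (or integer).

9765625/10077696

Let Xⱼ=1 if server j is empty. P(Xⱼ=1) = ((6-1)/6)^10 = 9765625/60466176.
By linearity, E[#empty] = 6·9765625/60466176 = 9765625/10077696.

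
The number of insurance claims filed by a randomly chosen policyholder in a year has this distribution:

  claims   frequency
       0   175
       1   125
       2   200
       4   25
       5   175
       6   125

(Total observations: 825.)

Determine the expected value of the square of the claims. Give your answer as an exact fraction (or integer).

136/11

Total = 825, so P(claims=0) = 175/825, etc.
E[X²] = (7/33)·0 + (5/33)·1 + (8/33)·4 + (1/33)·16 + (7/33)·25 + (5/33)·36
     = 136/11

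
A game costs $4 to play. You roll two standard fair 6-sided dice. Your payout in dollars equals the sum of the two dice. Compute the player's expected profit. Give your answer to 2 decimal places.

$3.00

Distribution of the sum of the two dice: 2 w.p. 1/36, 3 w.p. 1/18, 4 w.p. 1/12, 5 w.p. 1/9, 6 w.p. 5/36, 7 w.p. 1/6, …
E[payout] = (1/36)·2 + (1/18)·3 + (1/12)·4 + (1/9)·5 + (5/36)·6 + (1/6)·7 + (5/36)·8 + (1/9)·9 + (1/12)·10 + (1/18)·11 + (1/36)·12 = 7
Expected profit = 7 − 4 = 3 ≈ $3.00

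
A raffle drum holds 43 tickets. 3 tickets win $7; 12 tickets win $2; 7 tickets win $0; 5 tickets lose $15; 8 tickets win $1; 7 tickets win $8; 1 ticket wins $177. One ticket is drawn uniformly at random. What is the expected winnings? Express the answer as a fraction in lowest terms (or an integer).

211/43 dollars

E[payout] = (3/43)·7 + (12/43)·2 + (7/43)·0 + (5/43)·(-15) + (8/43)·1 + (7/43)·8 + (1/43)·177 = 211/43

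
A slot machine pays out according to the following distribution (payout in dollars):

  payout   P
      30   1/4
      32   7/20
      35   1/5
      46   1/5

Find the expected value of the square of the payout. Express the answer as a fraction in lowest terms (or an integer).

E[X²] = (1/4)·900 + (7/20)·1024 + (1/5)·1225 + (1/5)·2116
     = 6258/5

6258/5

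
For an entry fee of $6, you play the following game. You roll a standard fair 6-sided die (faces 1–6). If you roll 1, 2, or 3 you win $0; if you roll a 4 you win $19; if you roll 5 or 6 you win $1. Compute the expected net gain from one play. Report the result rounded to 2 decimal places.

-$2.50

E[payout] = (1/2)·0 + (1/3)·1 + (1/6)·19 = 7/2
Expected profit = 7/2 − 6 = -5/2 ≈ -$2.50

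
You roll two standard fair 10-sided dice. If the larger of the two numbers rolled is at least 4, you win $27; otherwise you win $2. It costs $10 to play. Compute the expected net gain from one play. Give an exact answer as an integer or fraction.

59/4 dollars

E[payout] = (9/100)·2 + (91/100)·27 = 99/4
Expected profit = 99/4 − 10 = 59/4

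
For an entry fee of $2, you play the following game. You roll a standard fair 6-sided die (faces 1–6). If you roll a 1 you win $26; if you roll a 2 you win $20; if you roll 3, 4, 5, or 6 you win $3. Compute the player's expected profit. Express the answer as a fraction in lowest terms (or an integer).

23/3 dollars

E[payout] = (2/3)·3 + (1/6)·20 + (1/6)·26 = 29/3
Expected profit = 29/3 − 2 = 23/3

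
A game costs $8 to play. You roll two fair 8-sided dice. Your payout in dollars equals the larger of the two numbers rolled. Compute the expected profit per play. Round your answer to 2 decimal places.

Distribution of the larger of the two numbers rolled: 1 w.p. 1/64, 2 w.p. 3/64, 3 w.p. 5/64, 4 w.p. 7/64, 5 w.p. 9/64, 6 w.p. 11/64, …
E[payout] = (1/64)·1 + (3/64)·2 + (5/64)·3 + (7/64)·4 + (9/64)·5 + (11/64)·6 + (13/64)·7 + (15/64)·8 = 93/16
Expected profit = 93/16 − 8 = -35/16 ≈ -$2.19

-$2.19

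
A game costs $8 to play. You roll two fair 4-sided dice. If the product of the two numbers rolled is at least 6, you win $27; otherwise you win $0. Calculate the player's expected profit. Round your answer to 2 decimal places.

E[payout] = (1/2)·0 + (1/2)·27 = 27/2
Expected profit = 27/2 − 8 = 11/2 ≈ $5.50

$5.50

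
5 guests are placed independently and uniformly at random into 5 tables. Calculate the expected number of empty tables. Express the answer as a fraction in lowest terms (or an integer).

1024/625

Let Xⱼ=1 if table j is empty. P(Xⱼ=1) = ((5-1)/5)^5 = 1024/3125.
By linearity, E[#empty] = 5·1024/3125 = 1024/625.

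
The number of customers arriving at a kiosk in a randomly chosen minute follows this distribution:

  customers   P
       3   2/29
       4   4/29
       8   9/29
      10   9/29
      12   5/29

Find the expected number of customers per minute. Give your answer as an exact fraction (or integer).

E[X] = (2/29)·3 + (4/29)·4 + (9/29)·8 + (9/29)·10 + (5/29)·12
     = 244/29

244/29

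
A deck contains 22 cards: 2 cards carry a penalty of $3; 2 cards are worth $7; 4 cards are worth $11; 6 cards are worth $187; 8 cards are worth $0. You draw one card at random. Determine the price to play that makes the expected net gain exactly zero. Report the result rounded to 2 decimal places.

E[payout] = (2/22)·(-3) + (2/22)·7 + (4/22)·11 + (6/22)·187 + (8/22)·0 = 587/11
Fair fee = E[payout] = 587/11 ≈ $53.36

$53.36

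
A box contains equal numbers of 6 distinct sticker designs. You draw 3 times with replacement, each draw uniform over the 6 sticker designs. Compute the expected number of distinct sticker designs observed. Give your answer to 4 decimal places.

2.5278

Let Xⱼ=1 if type j appears at least once. P(Xⱼ=1) = 1 − ((6−1)/6)^3 = 91/216.
E[#distinct] = 6·91/216 = 91/36.
≈ 2.5278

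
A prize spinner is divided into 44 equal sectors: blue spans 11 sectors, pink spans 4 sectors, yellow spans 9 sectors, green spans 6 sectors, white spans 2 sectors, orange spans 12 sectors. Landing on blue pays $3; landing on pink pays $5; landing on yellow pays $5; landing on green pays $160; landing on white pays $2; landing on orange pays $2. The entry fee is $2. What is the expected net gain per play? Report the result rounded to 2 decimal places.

E[payout] = (11/44)·3 + (4/44)·5 + (9/44)·5 + (6/44)·160 + (2/44)·2 + (12/44)·2 = 543/22
Expected profit = 543/22 − 2 = 499/22 ≈ $22.68

$22.68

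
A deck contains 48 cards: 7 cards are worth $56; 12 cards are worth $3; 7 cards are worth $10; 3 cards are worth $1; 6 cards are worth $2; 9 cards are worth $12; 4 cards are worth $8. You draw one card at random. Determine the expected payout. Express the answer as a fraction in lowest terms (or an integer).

E[payout] = (7/48)·56 + (12/48)·3 + (7/48)·10 + (3/48)·1 + (6/48)·2 + (9/48)·12 + (4/48)·8 = 653/48

653/48 dollars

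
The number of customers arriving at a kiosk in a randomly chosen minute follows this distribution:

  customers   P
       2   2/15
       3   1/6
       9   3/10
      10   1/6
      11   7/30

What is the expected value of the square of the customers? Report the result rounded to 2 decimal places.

E[X²] = (2/15)·4 + (1/6)·9 + (3/10)·81 + (1/6)·100 + (7/30)·121
     = 2137/30 ≈ 71.23

71.23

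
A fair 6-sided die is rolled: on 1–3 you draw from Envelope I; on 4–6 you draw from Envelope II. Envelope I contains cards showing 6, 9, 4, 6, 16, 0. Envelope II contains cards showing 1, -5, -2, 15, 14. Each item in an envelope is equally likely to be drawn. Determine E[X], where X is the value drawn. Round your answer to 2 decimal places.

E[X | Envelope I] = (6 + 9 + 4 + 6 + 16 + 0)/6 = 41/6
E[X | Envelope II] = (1 − 5 − 2 + 15 + 14)/5 = 23/5
E[X] = (1/2)·41/6 + (1/2)·23/5 = 343/60 ≈ 5.72

5.72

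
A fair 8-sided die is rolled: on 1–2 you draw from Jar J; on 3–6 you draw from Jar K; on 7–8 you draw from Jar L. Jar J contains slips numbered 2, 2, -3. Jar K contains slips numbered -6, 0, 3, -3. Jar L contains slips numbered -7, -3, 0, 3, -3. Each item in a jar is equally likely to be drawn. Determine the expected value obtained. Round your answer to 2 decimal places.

E[X | Jar J] = (2 + 2 − 3)/3 = 1/3
E[X | Jar K] = (-6 + 0 + 3 − 3)/4 = -3/2
E[X | Jar L] = (-7 − 3 + 0 + 3 − 3)/5 = -2
E[X] = (1/4)·1/3 + (1/2)·(-3/2) + (1/4)·(-2) = -7/6 ≈ -1.17

-1.17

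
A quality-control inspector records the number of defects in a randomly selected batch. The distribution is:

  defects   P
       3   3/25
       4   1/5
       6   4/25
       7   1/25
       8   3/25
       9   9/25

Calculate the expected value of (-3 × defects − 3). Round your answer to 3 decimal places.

E[-3x-3] = (3/25)·(-12) + (1/5)·(-15) + (4/25)·(-21) + (1/25)·(-24) + (3/25)·(-27) + (9/25)·(-30)
     = -114/5 ≈ -22.800

-22.800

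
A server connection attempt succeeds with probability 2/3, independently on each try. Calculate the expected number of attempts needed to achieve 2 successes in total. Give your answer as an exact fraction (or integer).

3

By linearity (sum of 2 independent geometric waits), E[trials] = 2/p = 2/(2/3) = 3.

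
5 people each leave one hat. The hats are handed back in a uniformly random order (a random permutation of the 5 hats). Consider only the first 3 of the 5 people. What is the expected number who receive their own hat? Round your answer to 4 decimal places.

Let Xᵢ = 1 if person i gets their own hat. For each i, P(Xᵢ=1) = 1/5.
By linearity of expectation, E[X₁+…+X_3] = 3·(1/5) = 3/5.
≈ 0.6000

0.6000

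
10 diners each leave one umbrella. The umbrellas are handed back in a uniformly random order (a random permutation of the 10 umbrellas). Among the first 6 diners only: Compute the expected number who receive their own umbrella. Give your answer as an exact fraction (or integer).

3/5

Let Xᵢ = 1 if person i gets their own umbrella. For each i, P(Xᵢ=1) = 1/10.
By linearity of expectation, E[X₁+…+X_6] = 6·(1/10) = 3/5.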